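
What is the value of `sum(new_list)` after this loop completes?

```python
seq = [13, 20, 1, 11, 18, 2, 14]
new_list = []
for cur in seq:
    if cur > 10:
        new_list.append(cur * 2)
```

Sum of doubled values > 10
`new_list` takes the values: [] → [26] → [26, 40] → [26, 40, 22] → [26, 40, 22, 36] → [26, 40, 22, 36, 28]
So `sum(new_list)` = 152

Answer: 152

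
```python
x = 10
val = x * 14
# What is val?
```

Trace:
`x = 10` → x = 10
`val = x * 14` → val = 140
So val = 140

Answer: 140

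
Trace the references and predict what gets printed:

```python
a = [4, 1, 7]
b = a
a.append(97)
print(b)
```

Key concept: basic list aliasing.
Step by step:
`a = [4, 1, 7]` → a = [4, 1, 7]
`b = a` → b = [4, 1, 7] (same object as a)
`a.append(97)` → a = [4, 1, 7, 97] (same object as b); b = [4, 1, 7, 97] (same object as a)
`print(b)` → prints [4, 1, 7, 97]

Answer: [4, 1, 7, 97]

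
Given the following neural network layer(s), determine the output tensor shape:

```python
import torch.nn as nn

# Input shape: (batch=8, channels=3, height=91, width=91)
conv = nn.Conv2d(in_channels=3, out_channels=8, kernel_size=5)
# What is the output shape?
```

Input: (8, 3, 91, 91) -> Output: (8, 8, 87, 87)

Answer: (8, 8, 87, 87)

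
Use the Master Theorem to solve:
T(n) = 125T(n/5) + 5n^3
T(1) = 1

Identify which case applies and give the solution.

a=125, b=5, f(n)=5n^3. log_5(125) = 3. Since c=3 = 3, Case 2 applies: T(n) = Θ(n^log_b(a) · log n) = O(n^3 log n).

Answer: O(n^3 log n) - Case 2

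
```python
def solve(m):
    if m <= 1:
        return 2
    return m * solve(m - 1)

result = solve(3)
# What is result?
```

solve(3) = 3 * 2 * 2 = 12

Answer: 12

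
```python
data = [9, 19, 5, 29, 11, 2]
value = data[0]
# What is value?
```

Trace:
`data = [9, 19, 5, 29, 11, 2]` → data = [9, 19, 5, 29, 11, 2]
`value = data[0]` → value = 9
So value = 9

Answer: 9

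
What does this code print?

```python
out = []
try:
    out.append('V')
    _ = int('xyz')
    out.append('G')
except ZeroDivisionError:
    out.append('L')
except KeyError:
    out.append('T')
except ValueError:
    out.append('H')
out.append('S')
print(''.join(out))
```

Execution trace: 'V' (try body) → 'H' (except ValueError) → 'S' (after the try/except). Output: VHS

Answer: VHS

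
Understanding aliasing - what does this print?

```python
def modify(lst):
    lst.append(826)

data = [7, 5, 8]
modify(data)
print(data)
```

Key concept: function modifies passed list.
Step by step:
`data = [7, 5, 8]` → data = [7, 5, 8]
`modify(data)` → data = [7, 5, 8, 826]
`print(data)` → prints [7, 5, 8, 826]

Answer: [7, 5, 8, 826]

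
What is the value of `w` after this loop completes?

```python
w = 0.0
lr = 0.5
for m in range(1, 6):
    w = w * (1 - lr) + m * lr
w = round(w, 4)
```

Moving average with lr=0.5
`w` takes the values: 0.0 → 0.5 → 1.25 → 2.125 → 3.0625 → 4.03125 → 4.0312

Answer: 4.0312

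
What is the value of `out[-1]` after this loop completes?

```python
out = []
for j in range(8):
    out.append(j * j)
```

Last element of squares 0 to 7
`out` takes the values: [] → [0] → [0, 1] → [0, 1, 4] → [0, 1, 4, 9] → [0, 1, 4, 9, 16] → [0, 1, 4, 9, 16, 25] → [0, 1, 4, 9, 16, 25, 36] → [0, 1, 4, 9, 16, 25, 36, 49]
So `out[-1]` = 49

Answer: 49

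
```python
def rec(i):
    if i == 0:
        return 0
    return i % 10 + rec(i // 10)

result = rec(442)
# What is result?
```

Sum of digits of 442: 2 + 4 + 4 = 10

Answer: 10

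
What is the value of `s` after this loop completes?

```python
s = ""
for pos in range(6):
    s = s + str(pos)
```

Concatenate digits 0 to 5
`s` takes the values: "" → "0" → "01" → "012" → "0123" → "01234" → "012345"

Answer: "012345"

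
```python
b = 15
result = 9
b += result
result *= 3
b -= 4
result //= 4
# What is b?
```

Trace:
`b = 15` → b = 15
`result = 9` → result = 9
`b += result` → b = 24
`result *= 3` → result = 27
`b -= 4` → b = 20
`result //= 4` → result = 6
So b = 20

Answer: 20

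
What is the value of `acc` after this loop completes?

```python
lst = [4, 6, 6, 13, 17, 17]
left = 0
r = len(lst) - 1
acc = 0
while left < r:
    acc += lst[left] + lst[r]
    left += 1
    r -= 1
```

Sum of pairs from ends
`acc` takes the values: 0 → 21 → 44 → 63

Answer: 63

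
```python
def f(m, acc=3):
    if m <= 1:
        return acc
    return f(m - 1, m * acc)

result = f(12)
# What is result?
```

Accumulator trace (n, acc): (12, 3) -> (11, 36) -> (10, 396) -> (9, 3960) -> (8, 35640) -> (7, 285120) -> (6, 1995840) -> (5, 11975040) -> (4, 59875200) -> (3, 239500800) -> (2, 718502400) -> (1, 1437004800) -> return 1437004800

Answer: 1437004800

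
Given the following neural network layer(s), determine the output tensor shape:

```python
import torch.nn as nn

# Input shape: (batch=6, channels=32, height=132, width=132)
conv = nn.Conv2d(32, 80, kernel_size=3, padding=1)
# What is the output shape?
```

Input: (6, 32, 132, 132) -> Output: (6, 80, 132, 132)

Answer: (6, 80, 132, 132)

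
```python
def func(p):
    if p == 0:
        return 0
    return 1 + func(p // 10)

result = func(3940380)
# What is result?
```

Count of digits of 3940380: 7

Answer: 7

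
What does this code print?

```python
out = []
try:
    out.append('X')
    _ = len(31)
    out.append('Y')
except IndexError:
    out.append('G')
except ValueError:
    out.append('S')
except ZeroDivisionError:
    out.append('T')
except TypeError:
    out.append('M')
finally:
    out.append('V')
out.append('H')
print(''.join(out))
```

Execution trace: 'X' (try body) → 'M' (except TypeError) → 'V' (finally) → 'H' (after the try/except). Output: XMVH

Answer: XMVH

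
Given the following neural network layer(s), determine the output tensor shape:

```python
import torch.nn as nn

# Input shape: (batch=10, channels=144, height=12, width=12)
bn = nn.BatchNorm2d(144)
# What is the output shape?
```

Input: (10, 144, 12, 12) -> Output: (10, 144, 12, 12)

Answer: (10, 144, 12, 12)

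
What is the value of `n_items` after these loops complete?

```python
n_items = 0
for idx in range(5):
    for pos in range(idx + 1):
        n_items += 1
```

Triangle: 1 + 2 + ... + 5
`n_items` takes the values: 0 → 1 → 2 → 3 → 4 → 5 → 6 → 7 → 8 → 9 → 10 → 11 → 12 → 13 → 14 → 15

Answer: 15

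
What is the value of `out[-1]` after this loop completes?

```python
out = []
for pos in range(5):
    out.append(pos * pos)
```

Last element of squares 0 to 4
`out` takes the values: [] → [0] → [0, 1] → [0, 1, 4] → [0, 1, 4, 9] → [0, 1, 4, 9, 16]
So `out[-1]` = 16

Answer: 16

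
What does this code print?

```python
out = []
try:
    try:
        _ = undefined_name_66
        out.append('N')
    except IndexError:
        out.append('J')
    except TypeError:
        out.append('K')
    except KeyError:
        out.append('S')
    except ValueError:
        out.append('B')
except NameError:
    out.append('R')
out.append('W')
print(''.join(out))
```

Execution trace: 'R' (outer except NameError) → 'W' (after the try/except). Output: RW

Answer: RW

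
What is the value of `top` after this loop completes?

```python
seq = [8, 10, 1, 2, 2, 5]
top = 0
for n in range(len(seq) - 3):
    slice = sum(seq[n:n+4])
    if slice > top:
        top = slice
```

Max sum of 4-element window in [8, 10, 1, 2, 2, 5]
`top` takes the values: 0 → 21

Answer: 21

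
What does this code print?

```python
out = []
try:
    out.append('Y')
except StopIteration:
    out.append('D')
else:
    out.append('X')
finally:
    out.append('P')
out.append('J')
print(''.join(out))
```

Execution trace: 'Y' (try body, no exception) → 'X' (else) → 'P' (finally) → 'J' (after the try/except). Output: YXPJ

Answer: YXPJ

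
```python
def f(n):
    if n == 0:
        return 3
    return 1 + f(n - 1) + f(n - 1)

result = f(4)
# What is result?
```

f(n) = 1 + 2·f(n-1), f(0)=3. Closed form: (3+1)·2^4 - 1 = 63.

Answer: 63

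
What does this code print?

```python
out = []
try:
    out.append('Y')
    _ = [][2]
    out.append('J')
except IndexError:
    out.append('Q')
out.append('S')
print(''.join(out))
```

Execution trace: 'Y' (try body) → 'Q' (except IndexError) → 'S' (after the try/except). Output: YQS

Answer: YQS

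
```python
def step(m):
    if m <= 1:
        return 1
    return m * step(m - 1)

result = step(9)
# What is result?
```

step(9) = 9 * 8 * 7 * 6 * 5 * 4 * 3 * 2 * 1 = 362880

Answer: 362880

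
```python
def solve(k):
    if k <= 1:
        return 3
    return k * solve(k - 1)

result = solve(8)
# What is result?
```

solve(8) = 8 * 7 * 6 * 5 * 4 * 3 * 2 * 3 = 120960

Answer: 120960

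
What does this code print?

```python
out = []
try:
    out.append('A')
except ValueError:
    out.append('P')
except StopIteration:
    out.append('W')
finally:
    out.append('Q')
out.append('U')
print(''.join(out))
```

Execution trace: 'A' (try body, no exception) → 'Q' (finally) → 'U' (after the try/except). Output: AQU

Answer: AQU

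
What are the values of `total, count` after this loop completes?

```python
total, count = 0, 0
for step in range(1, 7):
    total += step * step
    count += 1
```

Sum of squares and count
`total, count` takes the values: (0, 0) → (1, 0) → (1, 1) → (5, 1) → (5, 2) → (14, 2) → (14, 3) → (30, 3) → (30, 4) → (55, 4) → (55, 5) → (91, 5) → (91, 6)

Answer: 91, 6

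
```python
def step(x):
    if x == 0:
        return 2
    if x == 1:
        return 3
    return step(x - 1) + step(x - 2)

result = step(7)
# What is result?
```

Build up from base cases: step(0)=2, step(1)=3, step(2)=5, step(3)=8, step(4)=13, step(5)=21, step(6)=34, ..., step(7)=55

Answer: 55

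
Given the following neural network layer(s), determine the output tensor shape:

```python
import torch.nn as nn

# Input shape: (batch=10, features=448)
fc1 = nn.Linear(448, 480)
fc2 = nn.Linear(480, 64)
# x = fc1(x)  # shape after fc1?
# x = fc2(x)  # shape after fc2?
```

Input: (10, 448) -> after fc1: (10, 480) -> Output: (10, 64)

Answer: (10, 64)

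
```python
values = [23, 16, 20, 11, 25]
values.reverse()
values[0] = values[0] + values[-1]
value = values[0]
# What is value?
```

Trace:
`values = [23, 16, 20, 11, 25]` → values = [23, 16, 20, 11, 25]
`values.reverse()` → values = [25, 11, 20, 16, 23]
`values[0] = values[0] + values[-1]` → values = [48, 11, 20, 16, 23]
`value = values[0]` → value = 48
So value = 48

Answer: 48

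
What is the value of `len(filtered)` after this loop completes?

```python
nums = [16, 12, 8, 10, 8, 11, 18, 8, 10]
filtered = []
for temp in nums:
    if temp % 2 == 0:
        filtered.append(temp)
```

Count even numbers in [16, 12, 8, 10, 8, 11, 18, 8, 10]
`filtered` takes the values: [] → [16] → [16, 12] → [16, 12, 8] → [16, 12, 8, 10] → [16, 12, 8, 10, 8] → [16, 12, 8, 10, 8, 18] → [16, 12, 8, 10, 8, 18, 8] → [16, 12, 8, 10, 8, 18, 8, 10]
So `len(filtered)` = 8

Answer: 8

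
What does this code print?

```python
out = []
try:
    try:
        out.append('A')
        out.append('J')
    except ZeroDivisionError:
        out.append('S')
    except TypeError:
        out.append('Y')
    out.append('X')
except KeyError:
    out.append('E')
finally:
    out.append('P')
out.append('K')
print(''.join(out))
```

Execution trace: 'A' (inner try body) → 'J' (inner try body, no exception) → 'X' (try body, no exception) → 'P' (finally) → 'K' (after the try/except). Output: AJXPK

Answer: AJXPK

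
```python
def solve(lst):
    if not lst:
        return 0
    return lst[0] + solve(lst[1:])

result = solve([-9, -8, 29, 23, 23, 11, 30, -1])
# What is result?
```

(-9) + (-8) + 29 + 23 + 23 + 11 + 30 + (-1) + 0 = 98

Answer: 98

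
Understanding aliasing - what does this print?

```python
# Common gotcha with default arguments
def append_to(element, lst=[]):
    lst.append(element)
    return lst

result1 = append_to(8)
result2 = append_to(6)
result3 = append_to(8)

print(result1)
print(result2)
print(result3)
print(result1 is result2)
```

Key concept: mutable default argument gotcha.
Step by step:
`result1 = append_to(8)` → result1 = [8]
`result2 = append_to(6)` → result1 = [8, 6] (same object as result2); result2 = [8, 6] (same object as result1)
`result3 = append_to(8)` → result1 = [8, 6, 8] (same object as result2, result3); result2 = [8, 6, 8] (same object as result1, result3); result3 = [8, 6, 8] (same object as result1, result2)
`print(result1)` → prints [8, 6, 8]
`print(result2)` → prints [8, 6, 8]
`print(result3)` → prints [8, 6, 8]
`print(result1 is result2)` → prints True

Answer:
[8, 6, 8]
[8, 6, 8]
[8, 6, 8]
True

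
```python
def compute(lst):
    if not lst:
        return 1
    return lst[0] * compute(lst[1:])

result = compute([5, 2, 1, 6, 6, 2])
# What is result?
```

Product over [5, 2, 1, 6, 6, 2] = 5 * 2 * 1 * 6 * 6 * 2 = 720

Answer: 720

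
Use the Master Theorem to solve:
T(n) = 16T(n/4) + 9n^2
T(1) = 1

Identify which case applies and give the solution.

a=16, b=4, f(n)=9n^2. log_4(16) = 2. Since c=2 = 2, Case 2 applies: T(n) = Θ(n^log_b(a) · log n) = O(n^2 log n).

Answer: O(n^2 log n) - Case 2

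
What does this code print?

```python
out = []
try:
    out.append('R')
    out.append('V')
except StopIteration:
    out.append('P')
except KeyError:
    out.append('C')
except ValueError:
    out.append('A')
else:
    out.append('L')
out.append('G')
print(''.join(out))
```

Execution trace: 'R' (try body) → 'V' (try body, no exception) → 'L' (else) → 'G' (after the try/except). Output: RVLG

Answer: RVLG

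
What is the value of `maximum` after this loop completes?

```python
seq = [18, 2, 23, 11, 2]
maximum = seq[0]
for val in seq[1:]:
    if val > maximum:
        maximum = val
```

Maximum of [18, 2, 23, 11, 2]
`maximum` takes the values: 18 → 23

Answer: 23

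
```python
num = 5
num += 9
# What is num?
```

Trace:
`num = 5` → num = 5
`num += 9` → num = 14
So num = 14

Answer: 14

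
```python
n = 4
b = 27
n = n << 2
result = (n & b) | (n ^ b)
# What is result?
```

Trace:
`n = 4` → n = 4
`b = 27` → b = 27
`n = n << 2` → n = 16
`result = (n & b) | (n ^ b)` → result = 27
So result = 27

Answer: 27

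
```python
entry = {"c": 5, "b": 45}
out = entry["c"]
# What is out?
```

Trace:
`entry = {"c": 5, "b": 45}` → entry = {'c': 5, 'b': 45}
`out = entry["c"]` → out = 5
So out = 5

Answer: 5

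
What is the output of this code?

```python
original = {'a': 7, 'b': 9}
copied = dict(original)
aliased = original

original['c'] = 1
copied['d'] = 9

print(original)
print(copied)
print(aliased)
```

Key concept: dict() creates copy, assignment creates alias.
Step by step:
`original = {'a': 7, 'b': 9}` → original = {'a': 7, 'b': 9}
`copied = dict(original)` → copied = {'a': 7, 'b': 9}
`aliased = original` → aliased = {'a': 7, 'b': 9} (same object as original)
`original['c'] = 1` → original = {'a': 7, 'b': 9, 'c': 1} (same object as aliased); aliased = {'a': 7, 'b': 9, 'c': 1} (same object as original)
`copied['d'] = 9` → copied = {'a': 7, 'b': 9, 'd': 9}
`print(original)` → prints {'a': 7, 'b': 9, 'c': 1}
`print(copied)` → prints {'a': 7, 'b': 9, 'd': 9}
`print(aliased)` → prints {'a': 7, 'b': 9, 'c': 1}

Answer:
{'a': 7, 'b': 9, 'c': 1}
{'a': 7, 'b': 9, 'd': 9}
{'a': 7, 'b': 9, 'c': 1}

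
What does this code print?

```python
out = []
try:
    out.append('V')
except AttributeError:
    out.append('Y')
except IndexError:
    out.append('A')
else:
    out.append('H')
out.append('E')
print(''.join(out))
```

Execution trace: 'V' (try body, no exception) → 'H' (else) → 'E' (after the try/except). Output: VHE

Answer: VHE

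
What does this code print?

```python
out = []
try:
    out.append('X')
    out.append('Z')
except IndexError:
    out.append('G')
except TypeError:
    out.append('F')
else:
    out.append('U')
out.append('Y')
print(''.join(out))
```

Execution trace: 'X' (try body) → 'Z' (try body, no exception) → 'U' (else) → 'Y' (after the try/except). Output: XZUY

Answer: XZUY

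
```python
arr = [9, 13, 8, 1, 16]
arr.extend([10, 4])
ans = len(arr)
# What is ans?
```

Trace:
`arr = [9, 13, 8, 1, 16]` → arr = [9, 13, 8, 1, 16]
`arr.extend([10, 4])` → arr = [9, 13, 8, 1, 16, 10, 4]
`ans = len(arr)` → ans = 7
So ans = 7

Answer: 7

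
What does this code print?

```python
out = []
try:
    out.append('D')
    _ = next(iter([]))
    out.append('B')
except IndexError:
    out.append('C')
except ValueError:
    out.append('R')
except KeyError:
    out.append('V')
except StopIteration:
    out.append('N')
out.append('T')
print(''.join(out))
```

Execution trace: 'D' (try body) → 'N' (except StopIteration) → 'T' (after the try/except). Output: DNT

Answer: DNT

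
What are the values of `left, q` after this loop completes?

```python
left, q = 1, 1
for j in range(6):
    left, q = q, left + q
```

Fibonacci: after 6 iterations
`left, q` takes the values: (1, 1) → (1, 2) → (2, 3) → (3, 5) → (5, 8) → (8, 13) → (13, 21)

Answer: 13, 21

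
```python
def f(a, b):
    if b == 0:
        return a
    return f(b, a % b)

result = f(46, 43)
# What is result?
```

f(46, 43) -> f(43, 3) -> f(3, 1) -> f(1, 0) -> 1

Answer: 1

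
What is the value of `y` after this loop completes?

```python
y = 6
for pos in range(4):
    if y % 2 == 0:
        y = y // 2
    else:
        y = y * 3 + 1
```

Collatz-style transformation from 6
`y` takes the values: 6 → 3 → 10 → 5 → 16

Answer: 16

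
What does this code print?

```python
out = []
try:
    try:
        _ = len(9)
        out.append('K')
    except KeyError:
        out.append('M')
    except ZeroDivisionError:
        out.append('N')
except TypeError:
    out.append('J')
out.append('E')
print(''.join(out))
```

Execution trace: 'J' (outer except TypeError) → 'E' (after the try/except). Output: JE

Answer: JE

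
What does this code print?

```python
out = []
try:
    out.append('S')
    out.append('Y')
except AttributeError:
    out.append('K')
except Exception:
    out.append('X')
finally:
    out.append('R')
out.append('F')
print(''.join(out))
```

Execution trace: 'S' (try body) → 'Y' (try body, no exception) → 'R' (finally) → 'F' (after the try/except). Output: SYRF

Answer: SYRF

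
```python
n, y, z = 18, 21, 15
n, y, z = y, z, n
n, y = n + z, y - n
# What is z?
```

Trace:
`n, y, z = 18, 21, 15` → n = 18; y = 21; z = 15
`n, y, z = y, z, n` → n = 21; y = 15; z = 18
`n, y = n + z, y - n` → n = 39; y = -6
So z = 18

Answer: 18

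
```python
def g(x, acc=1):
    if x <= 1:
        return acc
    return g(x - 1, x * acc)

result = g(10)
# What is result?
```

Accumulator trace (n, acc): (10, 1) -> (9, 10) -> (8, 90) -> (7, 720) -> (6, 5040) -> (5, 30240) -> (4, 151200) -> (3, 604800) -> (2, 1814400) -> (1, 3628800) -> return 3628800

Answer: 3628800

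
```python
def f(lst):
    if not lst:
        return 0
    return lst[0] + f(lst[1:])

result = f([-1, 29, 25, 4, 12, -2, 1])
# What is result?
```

(-1) + 29 + 25 + 4 + 12 + (-2) + 1 + 0 = 68

Answer: 68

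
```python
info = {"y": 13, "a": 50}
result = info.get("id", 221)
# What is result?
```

Trace:
`info = {"y": 13, "a": 50}` → info = {'y': 13, 'a': 50}
`result = info.get("id", 221)` → result = 221
So result = 221

Answer: 221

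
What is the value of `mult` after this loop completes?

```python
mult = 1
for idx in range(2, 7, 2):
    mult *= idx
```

Product of even numbers 2 to 6
`mult` takes the values: 1 → 2 → 8 → 48

Answer: 48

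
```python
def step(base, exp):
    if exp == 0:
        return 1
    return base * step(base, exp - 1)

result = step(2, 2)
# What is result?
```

step(2, 2) = 2 * 2 = 4

Answer: 4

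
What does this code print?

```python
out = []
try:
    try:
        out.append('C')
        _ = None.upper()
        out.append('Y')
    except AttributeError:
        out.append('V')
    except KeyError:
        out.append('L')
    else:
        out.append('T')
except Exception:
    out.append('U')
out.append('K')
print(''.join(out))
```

Execution trace: 'C' (inner try body) → 'V' (inner except AttributeError) → 'K' (after the try/except). Output: CVK

Answer: CVK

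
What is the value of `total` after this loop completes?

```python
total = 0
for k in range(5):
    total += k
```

Sum of 0 to 4 = 10
`total` takes the values: 0 → 1 → 3 → 6 → 10

Answer: 10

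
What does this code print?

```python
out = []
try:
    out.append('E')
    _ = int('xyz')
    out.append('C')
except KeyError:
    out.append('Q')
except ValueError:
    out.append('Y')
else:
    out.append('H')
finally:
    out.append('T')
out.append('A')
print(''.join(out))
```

Execution trace: 'E' (try body) → 'Y' (except ValueError) → 'T' (finally) → 'A' (after the try/except). Output: EYTA

Answer: EYTA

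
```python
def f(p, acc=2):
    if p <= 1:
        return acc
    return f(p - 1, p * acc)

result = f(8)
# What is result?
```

Accumulator trace (n, acc): (8, 2) -> (7, 16) -> (6, 112) -> (5, 672) -> (4, 3360) -> (3, 13440) -> (2, 40320) -> (1, 80640) -> return 80640

Answer: 80640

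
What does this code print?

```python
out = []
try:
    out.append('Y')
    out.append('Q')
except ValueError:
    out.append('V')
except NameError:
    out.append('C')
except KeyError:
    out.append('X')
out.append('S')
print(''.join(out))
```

Execution trace: 'Y' (try body) → 'Q' (try body, no exception) → 'S' (after the try/except). Output: YQS

Answer: YQS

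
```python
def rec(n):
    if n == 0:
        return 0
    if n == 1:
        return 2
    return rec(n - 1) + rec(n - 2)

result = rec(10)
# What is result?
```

Build up from base cases: rec(0)=0, rec(1)=2, rec(2)=2, rec(3)=4, rec(4)=6, rec(5)=10, rec(6)=16, ..., rec(10)=110

Answer: 110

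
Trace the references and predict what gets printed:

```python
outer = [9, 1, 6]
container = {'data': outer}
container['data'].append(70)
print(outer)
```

Key concept: dict holds reference to list.
Step by step:
`outer = [9, 1, 6]` → outer = [9, 1, 6]
`container = {'data': outer}` → container = {'data': [9, 1, 6]}
`container['data'].append(70)` → outer = [9, 1, 6, 70]; container = {'data': [9, 1, 6, 70]}
`print(outer)` → prints [9, 1, 6, 70]

Answer: [9, 1, 6, 70]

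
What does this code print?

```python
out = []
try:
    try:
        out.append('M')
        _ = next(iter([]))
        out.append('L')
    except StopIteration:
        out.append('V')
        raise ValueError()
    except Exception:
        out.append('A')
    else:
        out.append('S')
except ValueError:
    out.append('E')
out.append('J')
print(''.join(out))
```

Execution trace: 'M' (inner try body) → 'V' (inner except StopIteration) → 'E' (outer except ValueError) → 'J' (after the try/except). Output: MVEJ

Answer: MVEJ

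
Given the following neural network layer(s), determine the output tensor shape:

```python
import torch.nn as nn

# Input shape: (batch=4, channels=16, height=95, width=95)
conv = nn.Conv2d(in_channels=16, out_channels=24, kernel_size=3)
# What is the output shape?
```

Input: (4, 16, 95, 95) -> Output: (4, 24, 93, 93)

Answer: (4, 24, 93, 93)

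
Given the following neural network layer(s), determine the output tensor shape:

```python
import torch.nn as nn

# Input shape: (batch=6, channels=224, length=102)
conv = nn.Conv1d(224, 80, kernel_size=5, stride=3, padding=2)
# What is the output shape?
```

Input: (6, 224, 102) -> Output: (6, 80, 34)

Answer: (6, 80, 34)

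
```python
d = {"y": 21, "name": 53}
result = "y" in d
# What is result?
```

Trace:
`d = {"y": 21, "name": 53}` → d = {'y': 21, 'name': 53}
`result = "y" in d` → result = True
So result = True

Answer: True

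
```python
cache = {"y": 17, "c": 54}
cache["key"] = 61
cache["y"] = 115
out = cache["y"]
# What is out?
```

Trace:
`cache = {"y": 17, "c": 54}` → cache = {'y': 17, 'c': 54}
`cache["key"] = 61` → cache = {'y': 17, 'c': 54, 'key': 61}
`cache["y"] = 115` → cache = {'y': 115, 'c': 54, 'key': 61}
`out = cache["y"]` → out = 115
So out = 115

Answer: 115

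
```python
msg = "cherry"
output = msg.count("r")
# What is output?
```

Trace:
`msg = "cherry"` → msg = 'cherry'
`output = msg.count("r")` → output = 2
So output = 2

Answer: 2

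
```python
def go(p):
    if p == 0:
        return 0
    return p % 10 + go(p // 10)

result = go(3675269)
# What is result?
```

Sum of digits of 3675269: 9 + 6 + 2 + 5 + 7 + 6 + 3 = 38

Answer: 38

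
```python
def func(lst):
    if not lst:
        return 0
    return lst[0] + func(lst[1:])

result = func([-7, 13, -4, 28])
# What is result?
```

(-7) + 13 + (-4) + 28 + 0 = 30

Answer: 30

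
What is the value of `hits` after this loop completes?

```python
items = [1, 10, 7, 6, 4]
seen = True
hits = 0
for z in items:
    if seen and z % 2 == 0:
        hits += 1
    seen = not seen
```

Count even values at even positions
`hits` takes the values: 0 → 1

Answer: 1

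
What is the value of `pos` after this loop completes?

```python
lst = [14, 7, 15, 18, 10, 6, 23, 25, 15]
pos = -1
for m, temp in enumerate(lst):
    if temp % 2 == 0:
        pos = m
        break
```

First even number index in [14, 7, 15, 18, 10, 6, 23, 25, 15]
`pos` takes the values: -1 → 0

Answer: 0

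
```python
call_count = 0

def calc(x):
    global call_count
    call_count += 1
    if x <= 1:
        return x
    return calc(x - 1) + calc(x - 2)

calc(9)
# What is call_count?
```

Calls(x) = 1 + Calls(x-1) + Calls(x-2); Calls(0)=Calls(1)=1. For x=9 this gives 109.

Answer: 109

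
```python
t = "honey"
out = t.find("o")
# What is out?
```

Trace:
`t = "honey"` → t = 'honey'
`out = t.find("o")` → out = 1
So out = 1

Answer: 1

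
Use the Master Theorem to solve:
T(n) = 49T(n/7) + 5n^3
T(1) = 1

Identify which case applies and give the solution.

a=49, b=7, f(n)=5n^3. log_7(49) = 2. Since c=3 > 2 and the regularity condition holds (49(n/7)^3 = (49/7^3)n^3 with 49/7^3 < 1), Case 3 applies: T(n) = Θ(f(n)) = O(n^3).

Answer: O(n^3) - Case 3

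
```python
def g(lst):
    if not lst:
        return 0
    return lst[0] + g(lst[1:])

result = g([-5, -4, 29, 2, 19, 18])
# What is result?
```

(-5) + (-4) + 29 + 2 + 19 + 18 + 0 = 59

Answer: 59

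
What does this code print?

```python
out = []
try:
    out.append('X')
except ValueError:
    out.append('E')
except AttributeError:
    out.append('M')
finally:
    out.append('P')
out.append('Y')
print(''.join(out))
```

Execution trace: 'X' (try body, no exception) → 'P' (finally) → 'Y' (after the try/except). Output: XPY

Answer: XPY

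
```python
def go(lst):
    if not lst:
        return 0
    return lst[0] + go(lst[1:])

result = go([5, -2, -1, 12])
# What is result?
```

5 + (-2) + (-1) + 12 + 0 = 14

Answer: 14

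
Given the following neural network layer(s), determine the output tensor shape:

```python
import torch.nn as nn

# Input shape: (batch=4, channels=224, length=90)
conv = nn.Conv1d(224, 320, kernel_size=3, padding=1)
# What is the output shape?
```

Input: (4, 224, 90) -> Output: (4, 320, 90)

Answer: (4, 320, 90)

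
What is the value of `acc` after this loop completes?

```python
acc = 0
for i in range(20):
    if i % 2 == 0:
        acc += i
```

Sum of even numbers 0 to 19
`acc` takes the values: 0 → 2 → 6 → 12 → 20 → 30 → 42 → 56 → 72 → 90

Answer: 90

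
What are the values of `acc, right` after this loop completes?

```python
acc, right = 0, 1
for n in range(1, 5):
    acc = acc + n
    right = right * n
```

Sum and factorial of 1 to 4
`acc, right` takes the values: (0, 1) → (1, 1) → (3, 1) → (3, 2) → (6, 2) → (6, 6) → (10, 6) → (10, 24)

Answer: 10, 24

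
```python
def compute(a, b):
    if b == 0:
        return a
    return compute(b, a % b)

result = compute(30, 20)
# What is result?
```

compute(30, 20) -> compute(20, 10) -> compute(10, 0) -> 10

Answer: 10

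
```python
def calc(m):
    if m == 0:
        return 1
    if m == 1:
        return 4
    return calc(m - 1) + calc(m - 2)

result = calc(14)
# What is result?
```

Build up from base cases: calc(0)=1, calc(1)=4, calc(2)=5, calc(3)=9, calc(4)=14, calc(5)=23, calc(6)=37, ..., calc(14)=1741

Answer: 1741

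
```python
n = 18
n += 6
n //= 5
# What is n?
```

Trace:
`n = 18` → n = 18
`n += 6` → n = 24
`n //= 5` → n = 4
So n = 4

Answer: 4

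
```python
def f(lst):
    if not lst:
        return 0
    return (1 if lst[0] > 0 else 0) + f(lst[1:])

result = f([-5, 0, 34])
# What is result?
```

Count of positive elements in [-5, 0, 34] = 1

Answer: 1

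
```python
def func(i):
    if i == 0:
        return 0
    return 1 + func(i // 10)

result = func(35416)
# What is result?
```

Count of digits of 35416: 5

Answer: 5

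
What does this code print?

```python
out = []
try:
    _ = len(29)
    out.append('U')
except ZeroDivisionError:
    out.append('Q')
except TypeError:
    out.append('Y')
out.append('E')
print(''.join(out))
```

Execution trace: 'Y' (except TypeError) → 'E' (after the try/except). Output: YE

Answer: YE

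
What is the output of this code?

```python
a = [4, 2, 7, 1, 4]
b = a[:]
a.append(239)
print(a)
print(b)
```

Key concept: slice [:] creates copy.
Step by step:
`a = [4, 2, 7, 1, 4]` → a = [4, 2, 7, 1, 4]
`b = a[:]` → b = [4, 2, 7, 1, 4]
`a.append(239)` → a = [4, 2, 7, 1, 4, 239]
`print(a)` → prints [4, 2, 7, 1, 4, 239]
`print(b)` → prints [4, 2, 7, 1, 4]

Answer:
[4, 2, 7, 1, 4, 239]
[4, 2, 7, 1, 4]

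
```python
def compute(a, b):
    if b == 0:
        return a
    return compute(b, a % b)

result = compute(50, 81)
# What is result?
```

compute(50, 81) -> compute(81, 50) -> compute(50, 31) -> compute(31, 19) -> compute(19, 12) -> compute(12, 7) -> compute(7, 5) -> compute(5, 2) -> compute(2, 1) -> compute(1, 0) -> 1

Answer: 1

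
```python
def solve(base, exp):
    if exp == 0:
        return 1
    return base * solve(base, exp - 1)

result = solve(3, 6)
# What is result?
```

solve(3, 6) = 3 * 3 * 3 * 3 * 3 * 3 = 729

Answer: 729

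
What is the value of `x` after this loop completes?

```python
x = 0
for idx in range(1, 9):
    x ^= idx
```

XOR of 1 to 8
`x` takes the values: 0 → 1 → 3 → 0 → 4 → 1 → 7 → 0 → 8

Answer: 8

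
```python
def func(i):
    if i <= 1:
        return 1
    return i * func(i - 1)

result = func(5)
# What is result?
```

func(5) = 5 * 4 * 3 * 2 * 1 = 120

Answer: 120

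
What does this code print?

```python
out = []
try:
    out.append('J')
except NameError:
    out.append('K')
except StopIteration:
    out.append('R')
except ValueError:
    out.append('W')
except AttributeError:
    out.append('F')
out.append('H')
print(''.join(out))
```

Execution trace: 'J' (try body, no exception) → 'H' (after the try/except). Output: JH

Answer: JH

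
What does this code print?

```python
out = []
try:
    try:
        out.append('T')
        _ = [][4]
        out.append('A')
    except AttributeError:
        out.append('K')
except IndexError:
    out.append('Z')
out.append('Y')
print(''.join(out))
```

Execution trace: 'T' (inner try body) → 'Z' (outer except IndexError) → 'Y' (after the try/except). Output: TZY

Answer: TZY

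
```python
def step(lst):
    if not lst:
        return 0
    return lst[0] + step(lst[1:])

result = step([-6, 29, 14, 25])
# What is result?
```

(-6) + 29 + 14 + 25 + 0 = 62

Answer: 62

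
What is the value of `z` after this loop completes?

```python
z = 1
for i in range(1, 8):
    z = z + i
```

Start at 1, add 1 through 7
`z` takes the values: 1 → 2 → 4 → 7 → 11 → 16 → 22 → 29

Answer: 29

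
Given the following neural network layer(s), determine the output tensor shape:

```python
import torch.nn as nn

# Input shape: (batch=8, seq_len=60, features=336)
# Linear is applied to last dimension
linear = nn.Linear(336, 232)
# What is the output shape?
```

Input: (8, 60, 336) -> Output: (8, 60, 232)

Answer: (8, 60, 232)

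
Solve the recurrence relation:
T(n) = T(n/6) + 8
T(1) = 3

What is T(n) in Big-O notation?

Each step divides n by 6 and adds 8. After log_6(n) steps we reach T(1)=3. So T(n) = 8·log_6(n) + 3 = O(log n).

Answer: O(log n)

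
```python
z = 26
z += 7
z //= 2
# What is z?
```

Trace:
`z = 26` → z = 26
`z += 7` → z = 33
`z //= 2` → z = 16
So z = 16

Answer: 16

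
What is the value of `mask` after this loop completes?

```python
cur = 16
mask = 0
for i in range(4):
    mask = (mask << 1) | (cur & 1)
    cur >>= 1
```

Reverse lowest 4 bits of 16
`mask` takes the values: 0

Answer: 0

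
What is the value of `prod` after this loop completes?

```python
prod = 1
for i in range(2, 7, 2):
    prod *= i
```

Product of even numbers 2 to 6
`prod` takes the values: 1 → 2 → 8 → 48

Answer: 48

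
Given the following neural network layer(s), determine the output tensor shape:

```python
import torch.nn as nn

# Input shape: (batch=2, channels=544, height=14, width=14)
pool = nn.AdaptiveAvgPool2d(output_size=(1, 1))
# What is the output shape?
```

Input: (2, 544, 14, 14) -> Output: (2, 544, 1, 1)

Answer: (2, 544, 1, 1)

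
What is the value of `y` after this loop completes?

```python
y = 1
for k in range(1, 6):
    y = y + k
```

Start at 1, add 1 through 5
`y` takes the values: 1 → 2 → 4 → 7 → 11 → 16

Answer: 16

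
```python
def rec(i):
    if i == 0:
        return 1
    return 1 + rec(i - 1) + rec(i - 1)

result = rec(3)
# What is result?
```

rec(i) = 1 + 2·rec(i-1), rec(0)=1. Closed form: (1+1)·2^3 - 1 = 15.

Answer: 15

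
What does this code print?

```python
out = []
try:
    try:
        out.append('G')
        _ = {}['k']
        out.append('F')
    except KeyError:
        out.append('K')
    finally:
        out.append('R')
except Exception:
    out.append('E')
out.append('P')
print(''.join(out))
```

Execution trace: 'G' (inner try body) → 'K' (inner except KeyError) → 'R' (inner finally) → 'P' (after the try/except). Output: GKRP

Answer: GKRP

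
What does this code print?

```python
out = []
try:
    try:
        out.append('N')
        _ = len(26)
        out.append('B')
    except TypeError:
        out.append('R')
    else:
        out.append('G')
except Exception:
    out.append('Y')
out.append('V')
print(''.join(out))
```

Execution trace: 'N' (inner try body) → 'R' (inner except TypeError) → 'V' (after the try/except). Output: NRV

Answer: NRV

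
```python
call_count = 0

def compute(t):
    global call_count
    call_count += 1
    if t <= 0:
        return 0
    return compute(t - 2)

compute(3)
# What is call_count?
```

Linear recursion stepping by 2: 3 calls from t=3 down to ≤0.

Answer: 3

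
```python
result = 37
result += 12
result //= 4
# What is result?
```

Trace:
`result = 37` → result = 37
`result += 12` → result = 49
`result //= 4` → result = 12
So result = 12

Answer: 12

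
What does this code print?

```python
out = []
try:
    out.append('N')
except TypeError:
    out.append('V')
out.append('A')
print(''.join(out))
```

Execution trace: 'N' (try body, no exception) → 'A' (after the try/except). Output: NA

Answer: NA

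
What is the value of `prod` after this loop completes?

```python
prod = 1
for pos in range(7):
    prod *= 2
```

2^7 = 128
`prod` takes the values: 1 → 2 → 4 → 8 → 16 → 32 → 64 → 128

Answer: 128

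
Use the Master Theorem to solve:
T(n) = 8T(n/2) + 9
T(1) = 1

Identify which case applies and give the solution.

a=8, b=2, f(n)=9. log_2(8) = 3. Since c=0 < 3, Case 1 applies: T(n) = Θ(n^log_b(a)) = O(n^3).

Answer: O(n^3) - Case 1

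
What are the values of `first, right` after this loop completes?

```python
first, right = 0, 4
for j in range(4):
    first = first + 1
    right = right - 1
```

first goes 0→4, right goes 4→0
`first, right` takes the values: (0, 4) → (1, 4) → (1, 3) → (2, 3) → (2, 2) → (3, 2) → (3, 1) → (4, 1) → (4, 0)

Answer: 4, 0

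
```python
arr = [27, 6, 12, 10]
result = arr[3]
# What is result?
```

Trace:
`arr = [27, 6, 12, 10]` → arr = [27, 6, 12, 10]
`result = arr[3]` → result = 10
So result = 10

Answer: 10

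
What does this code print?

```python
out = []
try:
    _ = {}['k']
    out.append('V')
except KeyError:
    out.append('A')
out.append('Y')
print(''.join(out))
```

Execution trace: 'A' (except KeyError) → 'Y' (after the try/except). Output: AY

Answer: AY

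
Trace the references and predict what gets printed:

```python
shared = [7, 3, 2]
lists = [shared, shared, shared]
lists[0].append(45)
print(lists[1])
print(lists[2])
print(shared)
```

Key concept: list of same reference.
Step by step:
`shared = [7, 3, 2]` → shared = [7, 3, 2]
`lists = [shared, shared, shared]` → lists = [[7, 3, 2], [7, 3, 2], [7, 3, 2]]
`lists[0].append(45)` → shared = [7, 3, 2, 45]; lists = [[7, 3, 2, 45], [7, 3, 2, 45], [7, 3, 2, 45]]
`print(lists[1])` → prints [7, 3, 2, 45]
`print(lists[2])` → prints [7, 3, 2, 45]
`print(shared)` → prints [7, 3, 2, 45]

Answer:
[7, 3, 2, 45]
[7, 3, 2, 45]
[7, 3, 2, 45]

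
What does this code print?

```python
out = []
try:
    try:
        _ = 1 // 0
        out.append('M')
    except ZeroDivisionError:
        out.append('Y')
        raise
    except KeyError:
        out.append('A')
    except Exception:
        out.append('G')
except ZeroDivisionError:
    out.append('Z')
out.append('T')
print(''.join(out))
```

Execution trace: 'Y' (inner except ZeroDivisionError) → 'Z' (outer except ZeroDivisionError) → 'T' (after the try/except). Output: YZT

Answer: YZT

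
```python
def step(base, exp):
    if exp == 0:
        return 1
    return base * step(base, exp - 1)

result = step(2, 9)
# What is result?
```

step(2, 9) = 2 * 2 * 2 * 2 * 2 * 2 * 2 * 2 * 2 = 512

Answer: 512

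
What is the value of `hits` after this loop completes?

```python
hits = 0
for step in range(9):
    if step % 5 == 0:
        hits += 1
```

Count numbers divisible by 5 in range(9)
`hits` takes the values: 0 → 1 → 2

Answer: 2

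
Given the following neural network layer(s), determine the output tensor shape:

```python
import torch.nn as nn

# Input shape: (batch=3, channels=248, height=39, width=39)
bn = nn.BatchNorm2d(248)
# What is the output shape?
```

Input: (3, 248, 39, 39) -> Output: (3, 248, 39, 39)

Answer: (3, 248, 39, 39)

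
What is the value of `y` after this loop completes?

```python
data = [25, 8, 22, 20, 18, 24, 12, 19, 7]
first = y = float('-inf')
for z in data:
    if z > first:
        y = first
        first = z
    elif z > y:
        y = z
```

Second largest (with repeats) in [25, 8, 22, 20, 18, 24, 12, 19, 7]
`y` takes the values: -inf → 8 → 22 → 24

Answer: 24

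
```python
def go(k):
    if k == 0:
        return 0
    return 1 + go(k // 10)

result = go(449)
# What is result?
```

Count of digits of 449: 3

Answer: 3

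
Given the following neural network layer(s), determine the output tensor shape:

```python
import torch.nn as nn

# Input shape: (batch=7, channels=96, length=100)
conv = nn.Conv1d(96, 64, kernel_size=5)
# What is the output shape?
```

Input: (7, 96, 100) -> Output: (7, 64, 96)

Answer: (7, 64, 96)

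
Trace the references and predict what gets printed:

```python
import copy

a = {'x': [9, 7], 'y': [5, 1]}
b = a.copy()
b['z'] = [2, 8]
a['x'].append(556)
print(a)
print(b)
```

Key concept: shallow copy of dict with mutable values.
Step by step:
`a = {'x': [9, 7], 'y': [5, 1]}` → a = {'x': [9, 7], 'y': [5, 1]}
`b = a.copy()` → b = {'x': [9, 7], 'y': [5, 1]}
`b['z'] = [2, 8]` → b = {'x': [9, 7], 'y': [5, 1], 'z': [2, 8]}
`a['x'].append(556)` → a = {'x': [9, 7, 556], 'y': [5, 1]}; b = {'x': [9, 7, 556], 'y': [5, 1], 'z': [2, 8]}
`print(a)` → prints {'x': [9, 7, 556], 'y': [5, 1]}
`print(b)` → prints {'x': [9, 7, 556], 'y': [5, 1], 'z': [2, 8]}

Answer:
{'x': [9, 7, 556], 'y': [5, 1]}
{'x': [9, 7, 556], 'y': [5, 1], 'z': [2, 8]}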